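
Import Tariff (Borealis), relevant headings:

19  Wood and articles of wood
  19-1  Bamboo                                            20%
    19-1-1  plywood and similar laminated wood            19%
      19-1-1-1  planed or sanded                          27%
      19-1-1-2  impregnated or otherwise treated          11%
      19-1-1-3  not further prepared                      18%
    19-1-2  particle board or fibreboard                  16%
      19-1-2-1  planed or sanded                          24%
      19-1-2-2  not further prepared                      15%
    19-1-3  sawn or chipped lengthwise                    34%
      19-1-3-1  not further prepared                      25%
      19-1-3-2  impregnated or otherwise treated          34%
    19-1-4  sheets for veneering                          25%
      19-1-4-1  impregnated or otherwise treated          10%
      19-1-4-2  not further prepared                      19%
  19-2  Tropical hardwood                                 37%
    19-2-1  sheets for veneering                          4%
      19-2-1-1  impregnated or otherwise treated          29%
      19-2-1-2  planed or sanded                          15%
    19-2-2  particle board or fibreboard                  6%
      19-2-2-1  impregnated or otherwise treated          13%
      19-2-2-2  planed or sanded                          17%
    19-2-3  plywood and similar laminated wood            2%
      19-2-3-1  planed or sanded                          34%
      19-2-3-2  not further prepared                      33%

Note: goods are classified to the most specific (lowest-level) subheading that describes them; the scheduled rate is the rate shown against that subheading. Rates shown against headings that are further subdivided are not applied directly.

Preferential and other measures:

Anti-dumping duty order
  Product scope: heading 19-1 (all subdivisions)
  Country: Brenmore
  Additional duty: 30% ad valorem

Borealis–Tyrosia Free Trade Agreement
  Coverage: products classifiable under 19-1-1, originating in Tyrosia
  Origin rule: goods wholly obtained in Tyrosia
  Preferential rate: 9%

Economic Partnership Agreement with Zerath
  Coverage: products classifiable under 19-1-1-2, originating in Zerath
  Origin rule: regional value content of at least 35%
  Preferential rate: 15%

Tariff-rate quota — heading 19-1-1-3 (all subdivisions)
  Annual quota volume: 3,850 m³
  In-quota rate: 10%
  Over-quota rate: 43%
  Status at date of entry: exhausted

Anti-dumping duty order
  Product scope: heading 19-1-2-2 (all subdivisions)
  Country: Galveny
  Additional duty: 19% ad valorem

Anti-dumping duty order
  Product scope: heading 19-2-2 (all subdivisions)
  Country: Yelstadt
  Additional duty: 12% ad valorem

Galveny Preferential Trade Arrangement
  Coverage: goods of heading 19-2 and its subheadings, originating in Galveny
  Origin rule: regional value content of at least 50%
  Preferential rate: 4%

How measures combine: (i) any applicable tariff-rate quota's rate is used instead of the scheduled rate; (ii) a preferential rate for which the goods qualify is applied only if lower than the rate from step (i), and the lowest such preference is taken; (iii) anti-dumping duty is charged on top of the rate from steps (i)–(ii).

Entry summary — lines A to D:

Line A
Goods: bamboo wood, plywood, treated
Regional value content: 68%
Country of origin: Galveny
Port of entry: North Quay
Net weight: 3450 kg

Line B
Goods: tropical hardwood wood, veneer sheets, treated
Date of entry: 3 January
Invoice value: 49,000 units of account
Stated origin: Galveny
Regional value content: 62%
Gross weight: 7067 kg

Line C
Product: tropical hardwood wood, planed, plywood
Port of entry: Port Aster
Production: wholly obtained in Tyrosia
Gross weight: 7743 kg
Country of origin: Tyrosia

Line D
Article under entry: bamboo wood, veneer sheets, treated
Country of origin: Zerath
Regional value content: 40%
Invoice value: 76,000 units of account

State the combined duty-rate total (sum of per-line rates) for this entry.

Line A: bamboo → 19-1; plywood → 19-1-1; treated → 19-1-1-2. Scheduled 11%. Galveny agreement on 19-2: 19-1-1-2 not covered. → 11%.
Line B: tropical hardwood → 19-2; veneer sheets → 19-2-1; treated → 19-2-1-1. Scheduled 29%. Galveny agreement on 19-2: RVC ≥ 50% → 4% available; preferential 4%. → 4%.
Line C: tropical hardwood → 19-2; plywood → 19-2-3; planed → 19-2-3-1. Scheduled 34%. Tyrosia agreement on 19-1-1: 19-2-3-1 not covered. → 34%.
Line D: bamboo → 19-1; veneer sheets → 19-1-4; treated → 19-1-4-1. Scheduled 10%. Zerath agreement on 19-1-1-2: 19-1-4-1 not covered. → 10%.
Sum: 11% + 4% + 34% + 10% = 59%.

59%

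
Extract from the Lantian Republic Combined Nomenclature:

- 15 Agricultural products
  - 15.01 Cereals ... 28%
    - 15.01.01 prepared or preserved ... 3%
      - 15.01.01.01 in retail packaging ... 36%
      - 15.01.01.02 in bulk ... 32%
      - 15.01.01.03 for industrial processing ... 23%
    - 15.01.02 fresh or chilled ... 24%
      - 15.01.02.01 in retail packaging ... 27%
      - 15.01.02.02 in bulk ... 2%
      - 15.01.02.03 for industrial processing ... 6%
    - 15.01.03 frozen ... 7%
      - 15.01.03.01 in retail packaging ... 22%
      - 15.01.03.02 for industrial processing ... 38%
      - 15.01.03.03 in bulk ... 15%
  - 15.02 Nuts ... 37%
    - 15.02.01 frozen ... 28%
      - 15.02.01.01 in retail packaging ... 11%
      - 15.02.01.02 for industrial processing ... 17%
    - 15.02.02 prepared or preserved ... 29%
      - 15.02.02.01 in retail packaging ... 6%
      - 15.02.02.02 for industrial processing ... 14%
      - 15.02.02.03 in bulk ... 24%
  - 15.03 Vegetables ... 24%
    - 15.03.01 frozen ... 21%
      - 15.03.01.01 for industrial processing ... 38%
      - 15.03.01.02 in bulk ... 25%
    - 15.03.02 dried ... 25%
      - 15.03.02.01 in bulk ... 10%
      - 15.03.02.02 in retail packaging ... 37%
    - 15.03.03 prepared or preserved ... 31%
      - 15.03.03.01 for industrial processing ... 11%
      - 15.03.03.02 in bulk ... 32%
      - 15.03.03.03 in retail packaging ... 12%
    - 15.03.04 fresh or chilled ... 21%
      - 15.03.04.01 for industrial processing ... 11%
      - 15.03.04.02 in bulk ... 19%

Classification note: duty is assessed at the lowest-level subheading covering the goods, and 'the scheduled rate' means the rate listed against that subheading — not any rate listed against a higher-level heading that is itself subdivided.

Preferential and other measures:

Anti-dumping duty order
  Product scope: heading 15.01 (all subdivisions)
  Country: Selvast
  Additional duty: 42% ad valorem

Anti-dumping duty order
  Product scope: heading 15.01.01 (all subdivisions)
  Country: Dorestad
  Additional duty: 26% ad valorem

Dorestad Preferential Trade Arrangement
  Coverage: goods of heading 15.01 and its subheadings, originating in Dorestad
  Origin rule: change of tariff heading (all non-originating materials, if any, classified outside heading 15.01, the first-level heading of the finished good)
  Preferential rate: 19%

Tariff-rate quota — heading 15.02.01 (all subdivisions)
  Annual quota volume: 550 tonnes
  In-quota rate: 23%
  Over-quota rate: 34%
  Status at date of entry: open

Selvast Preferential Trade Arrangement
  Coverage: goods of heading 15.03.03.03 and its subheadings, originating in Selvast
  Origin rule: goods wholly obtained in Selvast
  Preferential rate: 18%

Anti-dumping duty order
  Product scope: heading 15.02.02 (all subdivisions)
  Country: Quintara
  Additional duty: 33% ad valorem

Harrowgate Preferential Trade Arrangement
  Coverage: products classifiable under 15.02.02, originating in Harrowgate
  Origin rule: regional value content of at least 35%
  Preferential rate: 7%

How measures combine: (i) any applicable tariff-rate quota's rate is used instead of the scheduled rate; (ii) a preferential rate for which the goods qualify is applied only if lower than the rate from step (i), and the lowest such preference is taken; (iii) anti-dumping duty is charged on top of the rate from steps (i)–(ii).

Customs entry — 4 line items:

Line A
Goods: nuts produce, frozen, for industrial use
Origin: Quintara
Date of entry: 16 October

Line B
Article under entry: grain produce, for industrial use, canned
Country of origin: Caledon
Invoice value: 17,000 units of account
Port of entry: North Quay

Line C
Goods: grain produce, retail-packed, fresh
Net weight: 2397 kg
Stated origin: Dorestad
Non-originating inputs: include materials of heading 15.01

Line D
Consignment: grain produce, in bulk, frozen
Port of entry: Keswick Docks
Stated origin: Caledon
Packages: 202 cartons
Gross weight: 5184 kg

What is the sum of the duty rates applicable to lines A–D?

88%

Line A: nuts → 15.02; frozen → 15.02.01; for industrial use → 15.02.01.02. Scheduled 17%. quota on 15.02.01 open → in-quota 23%. → 23%.
Line B: grain → 15.01; canned → 15.01.01; for industrial use → 15.01.01.03. Scheduled 23%. No special measure applies. → 23%.
Line C: grain → 15.01; fresh → 15.01.02; retail-packed → 15.01.02.01. Scheduled 27%. Dorestad agreement on 15.01: CTH not met. → 27%.
Line D: grain → 15.01; frozen → 15.01.03; in bulk → 15.01.03.03. Scheduled 15%. No special measure applies. → 15%.
Sum: 23% + 23% + 27% + 15% = 88%.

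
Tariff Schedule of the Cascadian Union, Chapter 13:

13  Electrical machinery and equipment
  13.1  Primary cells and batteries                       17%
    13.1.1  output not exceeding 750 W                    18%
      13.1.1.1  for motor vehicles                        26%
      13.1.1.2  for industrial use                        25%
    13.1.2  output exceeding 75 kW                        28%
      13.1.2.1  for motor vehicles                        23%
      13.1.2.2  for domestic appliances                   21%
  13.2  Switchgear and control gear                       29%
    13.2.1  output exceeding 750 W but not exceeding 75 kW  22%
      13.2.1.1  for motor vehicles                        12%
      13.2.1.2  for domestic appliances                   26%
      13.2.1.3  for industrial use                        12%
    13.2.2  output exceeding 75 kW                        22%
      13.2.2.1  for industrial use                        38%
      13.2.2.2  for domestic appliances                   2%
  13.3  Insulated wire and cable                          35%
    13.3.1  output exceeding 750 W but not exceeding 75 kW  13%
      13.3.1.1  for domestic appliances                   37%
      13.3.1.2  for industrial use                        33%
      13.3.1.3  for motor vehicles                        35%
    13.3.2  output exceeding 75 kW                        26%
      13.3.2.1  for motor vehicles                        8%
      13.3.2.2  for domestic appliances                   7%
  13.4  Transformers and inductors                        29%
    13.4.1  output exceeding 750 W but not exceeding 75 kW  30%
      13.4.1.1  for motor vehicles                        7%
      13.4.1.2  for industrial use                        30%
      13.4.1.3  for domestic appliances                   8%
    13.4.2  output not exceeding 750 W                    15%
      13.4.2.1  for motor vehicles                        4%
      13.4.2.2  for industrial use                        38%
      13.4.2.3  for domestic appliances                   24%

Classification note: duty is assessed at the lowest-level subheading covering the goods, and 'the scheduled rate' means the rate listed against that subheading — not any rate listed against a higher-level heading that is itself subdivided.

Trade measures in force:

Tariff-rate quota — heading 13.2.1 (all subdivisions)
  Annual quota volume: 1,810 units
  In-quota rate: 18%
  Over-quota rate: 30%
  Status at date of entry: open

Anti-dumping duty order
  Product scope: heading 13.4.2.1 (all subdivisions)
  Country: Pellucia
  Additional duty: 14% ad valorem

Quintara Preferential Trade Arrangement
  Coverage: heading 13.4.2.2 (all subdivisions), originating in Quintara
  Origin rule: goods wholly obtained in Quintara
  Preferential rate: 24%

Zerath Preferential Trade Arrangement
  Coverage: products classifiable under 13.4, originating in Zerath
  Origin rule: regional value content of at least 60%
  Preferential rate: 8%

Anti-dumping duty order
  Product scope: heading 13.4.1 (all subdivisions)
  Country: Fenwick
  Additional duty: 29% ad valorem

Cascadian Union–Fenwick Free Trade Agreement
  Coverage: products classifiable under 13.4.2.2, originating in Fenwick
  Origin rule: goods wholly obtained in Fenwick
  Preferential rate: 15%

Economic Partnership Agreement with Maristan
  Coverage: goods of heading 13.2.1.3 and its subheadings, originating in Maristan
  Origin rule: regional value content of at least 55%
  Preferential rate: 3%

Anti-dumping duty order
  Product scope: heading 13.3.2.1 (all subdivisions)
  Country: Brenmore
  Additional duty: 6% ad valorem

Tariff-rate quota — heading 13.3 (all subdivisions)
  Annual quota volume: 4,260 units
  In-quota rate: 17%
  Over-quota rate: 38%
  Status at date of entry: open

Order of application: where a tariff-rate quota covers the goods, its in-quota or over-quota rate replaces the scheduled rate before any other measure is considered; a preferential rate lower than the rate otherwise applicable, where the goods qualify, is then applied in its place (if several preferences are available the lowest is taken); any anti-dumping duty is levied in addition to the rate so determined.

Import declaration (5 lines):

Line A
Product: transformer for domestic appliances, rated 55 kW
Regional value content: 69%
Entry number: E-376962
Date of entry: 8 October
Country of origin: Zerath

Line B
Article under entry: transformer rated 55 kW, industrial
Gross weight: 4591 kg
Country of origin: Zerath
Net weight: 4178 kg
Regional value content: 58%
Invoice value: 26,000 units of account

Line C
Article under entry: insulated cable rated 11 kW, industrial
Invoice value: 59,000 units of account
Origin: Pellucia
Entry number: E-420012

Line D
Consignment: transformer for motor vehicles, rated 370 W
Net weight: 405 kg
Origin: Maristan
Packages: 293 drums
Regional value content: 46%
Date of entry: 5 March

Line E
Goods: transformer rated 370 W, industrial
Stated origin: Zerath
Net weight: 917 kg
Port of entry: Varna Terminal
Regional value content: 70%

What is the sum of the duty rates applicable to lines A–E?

Line A: transformer → 13.4; rated 55 kW → 13.4.1; for domestic appliances → 13.4.1.3. Scheduled 8%. Zerath agreement on 13.4: RVC ≥ 60% → 8% available; preference 8% not lower than 8% → no reduction. → 8%.
Line B: transformer → 13.4; rated 55 kW → 13.4.1; industrial → 13.4.1.2. Scheduled 30%. Zerath agreement on 13.4: RVC < 60%. → 30%.
Line C: insulated cable → 13.3; rated 11 kW → 13.3.1; industrial → 13.3.1.2. Scheduled 33%. quota on 13.3 open → in-quota 17%. → 17%.
Line D: transformer → 13.4; rated 370 W → 13.4.2; for motor vehicles → 13.4.2.1. Scheduled 4%. Maristan agreement on 13.2.1.3: 13.4.2.1 not covered. → 4%.
Line E: transformer → 13.4; rated 370 W → 13.4.2; industrial → 13.4.2.2. Scheduled 38%. Zerath agreement on 13.4: RVC ≥ 60% → 8% available; preferential 8%. → 8%.
Sum: 8% + 30% + 17% + 4% + 8% = 67%.

67%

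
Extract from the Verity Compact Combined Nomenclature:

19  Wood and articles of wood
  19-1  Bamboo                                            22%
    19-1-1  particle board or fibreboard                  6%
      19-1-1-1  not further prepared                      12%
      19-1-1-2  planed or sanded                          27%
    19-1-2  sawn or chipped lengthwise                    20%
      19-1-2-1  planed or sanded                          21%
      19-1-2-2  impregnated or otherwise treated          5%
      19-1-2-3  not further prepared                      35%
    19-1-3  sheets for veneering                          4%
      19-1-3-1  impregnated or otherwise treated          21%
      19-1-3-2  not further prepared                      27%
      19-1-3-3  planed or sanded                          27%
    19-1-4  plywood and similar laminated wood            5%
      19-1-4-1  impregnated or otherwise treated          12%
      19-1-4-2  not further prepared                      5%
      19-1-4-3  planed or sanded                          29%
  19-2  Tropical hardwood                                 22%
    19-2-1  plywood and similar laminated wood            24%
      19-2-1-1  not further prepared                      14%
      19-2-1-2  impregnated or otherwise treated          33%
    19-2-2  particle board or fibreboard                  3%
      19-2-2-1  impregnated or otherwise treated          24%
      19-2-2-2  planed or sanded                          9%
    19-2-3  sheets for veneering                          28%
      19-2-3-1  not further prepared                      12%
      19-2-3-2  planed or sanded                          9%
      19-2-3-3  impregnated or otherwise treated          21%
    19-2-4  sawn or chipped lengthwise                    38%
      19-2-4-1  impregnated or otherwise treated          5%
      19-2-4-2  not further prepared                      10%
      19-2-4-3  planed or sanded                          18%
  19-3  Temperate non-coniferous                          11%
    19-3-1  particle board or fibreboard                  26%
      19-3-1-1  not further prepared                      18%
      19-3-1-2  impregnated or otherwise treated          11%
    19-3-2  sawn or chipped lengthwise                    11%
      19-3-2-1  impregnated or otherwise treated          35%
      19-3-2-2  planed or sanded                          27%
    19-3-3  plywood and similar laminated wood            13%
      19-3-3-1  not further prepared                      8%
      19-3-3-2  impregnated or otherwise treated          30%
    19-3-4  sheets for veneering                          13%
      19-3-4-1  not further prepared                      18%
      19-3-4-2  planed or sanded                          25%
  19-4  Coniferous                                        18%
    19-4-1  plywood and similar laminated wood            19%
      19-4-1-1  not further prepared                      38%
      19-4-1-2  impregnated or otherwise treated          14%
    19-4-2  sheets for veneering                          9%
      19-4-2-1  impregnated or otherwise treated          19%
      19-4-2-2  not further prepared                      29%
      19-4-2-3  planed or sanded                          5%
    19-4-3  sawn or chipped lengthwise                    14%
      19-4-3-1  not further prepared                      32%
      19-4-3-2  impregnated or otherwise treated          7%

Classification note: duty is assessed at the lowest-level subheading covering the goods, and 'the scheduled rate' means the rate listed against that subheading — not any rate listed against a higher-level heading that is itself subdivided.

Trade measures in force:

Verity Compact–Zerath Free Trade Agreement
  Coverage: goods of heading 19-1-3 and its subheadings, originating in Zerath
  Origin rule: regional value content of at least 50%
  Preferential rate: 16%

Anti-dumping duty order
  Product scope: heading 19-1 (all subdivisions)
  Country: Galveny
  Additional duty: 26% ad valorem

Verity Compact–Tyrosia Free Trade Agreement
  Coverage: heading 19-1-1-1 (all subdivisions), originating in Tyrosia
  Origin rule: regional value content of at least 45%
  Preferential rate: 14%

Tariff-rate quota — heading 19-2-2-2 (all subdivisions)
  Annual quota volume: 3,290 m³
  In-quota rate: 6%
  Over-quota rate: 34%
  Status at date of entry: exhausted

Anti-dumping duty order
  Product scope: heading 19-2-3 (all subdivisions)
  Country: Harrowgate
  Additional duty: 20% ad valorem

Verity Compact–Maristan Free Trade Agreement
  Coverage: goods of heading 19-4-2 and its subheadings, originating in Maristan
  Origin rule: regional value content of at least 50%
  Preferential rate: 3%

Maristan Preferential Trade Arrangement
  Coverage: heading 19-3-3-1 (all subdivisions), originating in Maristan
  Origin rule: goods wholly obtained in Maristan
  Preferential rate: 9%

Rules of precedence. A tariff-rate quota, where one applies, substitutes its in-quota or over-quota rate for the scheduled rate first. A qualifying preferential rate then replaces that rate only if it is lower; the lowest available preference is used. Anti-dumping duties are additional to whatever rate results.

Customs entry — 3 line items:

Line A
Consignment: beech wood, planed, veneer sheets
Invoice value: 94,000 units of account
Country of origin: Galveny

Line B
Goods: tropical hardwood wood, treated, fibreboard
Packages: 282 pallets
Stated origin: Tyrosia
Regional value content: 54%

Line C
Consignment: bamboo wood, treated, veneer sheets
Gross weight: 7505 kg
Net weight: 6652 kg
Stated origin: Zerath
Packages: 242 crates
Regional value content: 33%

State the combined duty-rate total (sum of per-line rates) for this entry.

70%

Line A: beech → 19-3; veneer sheets → 19-3-4; planed → 19-3-4-2. Scheduled 25%. No special measure applies. → 25%.
Line B: tropical hardwood → 19-2; fibreboard → 19-2-2; treated → 19-2-2-1. Scheduled 24%. Tyrosia agreement on 19-1-1-1: 19-2-2-1 not covered. → 24%.
Line C: bamboo → 19-1; veneer sheets → 19-1-3; treated → 19-1-3-1. Scheduled 21%. Zerath agreement on 19-1-3: RVC < 50%. → 21%.
Sum: 25% + 24% + 21% = 70%.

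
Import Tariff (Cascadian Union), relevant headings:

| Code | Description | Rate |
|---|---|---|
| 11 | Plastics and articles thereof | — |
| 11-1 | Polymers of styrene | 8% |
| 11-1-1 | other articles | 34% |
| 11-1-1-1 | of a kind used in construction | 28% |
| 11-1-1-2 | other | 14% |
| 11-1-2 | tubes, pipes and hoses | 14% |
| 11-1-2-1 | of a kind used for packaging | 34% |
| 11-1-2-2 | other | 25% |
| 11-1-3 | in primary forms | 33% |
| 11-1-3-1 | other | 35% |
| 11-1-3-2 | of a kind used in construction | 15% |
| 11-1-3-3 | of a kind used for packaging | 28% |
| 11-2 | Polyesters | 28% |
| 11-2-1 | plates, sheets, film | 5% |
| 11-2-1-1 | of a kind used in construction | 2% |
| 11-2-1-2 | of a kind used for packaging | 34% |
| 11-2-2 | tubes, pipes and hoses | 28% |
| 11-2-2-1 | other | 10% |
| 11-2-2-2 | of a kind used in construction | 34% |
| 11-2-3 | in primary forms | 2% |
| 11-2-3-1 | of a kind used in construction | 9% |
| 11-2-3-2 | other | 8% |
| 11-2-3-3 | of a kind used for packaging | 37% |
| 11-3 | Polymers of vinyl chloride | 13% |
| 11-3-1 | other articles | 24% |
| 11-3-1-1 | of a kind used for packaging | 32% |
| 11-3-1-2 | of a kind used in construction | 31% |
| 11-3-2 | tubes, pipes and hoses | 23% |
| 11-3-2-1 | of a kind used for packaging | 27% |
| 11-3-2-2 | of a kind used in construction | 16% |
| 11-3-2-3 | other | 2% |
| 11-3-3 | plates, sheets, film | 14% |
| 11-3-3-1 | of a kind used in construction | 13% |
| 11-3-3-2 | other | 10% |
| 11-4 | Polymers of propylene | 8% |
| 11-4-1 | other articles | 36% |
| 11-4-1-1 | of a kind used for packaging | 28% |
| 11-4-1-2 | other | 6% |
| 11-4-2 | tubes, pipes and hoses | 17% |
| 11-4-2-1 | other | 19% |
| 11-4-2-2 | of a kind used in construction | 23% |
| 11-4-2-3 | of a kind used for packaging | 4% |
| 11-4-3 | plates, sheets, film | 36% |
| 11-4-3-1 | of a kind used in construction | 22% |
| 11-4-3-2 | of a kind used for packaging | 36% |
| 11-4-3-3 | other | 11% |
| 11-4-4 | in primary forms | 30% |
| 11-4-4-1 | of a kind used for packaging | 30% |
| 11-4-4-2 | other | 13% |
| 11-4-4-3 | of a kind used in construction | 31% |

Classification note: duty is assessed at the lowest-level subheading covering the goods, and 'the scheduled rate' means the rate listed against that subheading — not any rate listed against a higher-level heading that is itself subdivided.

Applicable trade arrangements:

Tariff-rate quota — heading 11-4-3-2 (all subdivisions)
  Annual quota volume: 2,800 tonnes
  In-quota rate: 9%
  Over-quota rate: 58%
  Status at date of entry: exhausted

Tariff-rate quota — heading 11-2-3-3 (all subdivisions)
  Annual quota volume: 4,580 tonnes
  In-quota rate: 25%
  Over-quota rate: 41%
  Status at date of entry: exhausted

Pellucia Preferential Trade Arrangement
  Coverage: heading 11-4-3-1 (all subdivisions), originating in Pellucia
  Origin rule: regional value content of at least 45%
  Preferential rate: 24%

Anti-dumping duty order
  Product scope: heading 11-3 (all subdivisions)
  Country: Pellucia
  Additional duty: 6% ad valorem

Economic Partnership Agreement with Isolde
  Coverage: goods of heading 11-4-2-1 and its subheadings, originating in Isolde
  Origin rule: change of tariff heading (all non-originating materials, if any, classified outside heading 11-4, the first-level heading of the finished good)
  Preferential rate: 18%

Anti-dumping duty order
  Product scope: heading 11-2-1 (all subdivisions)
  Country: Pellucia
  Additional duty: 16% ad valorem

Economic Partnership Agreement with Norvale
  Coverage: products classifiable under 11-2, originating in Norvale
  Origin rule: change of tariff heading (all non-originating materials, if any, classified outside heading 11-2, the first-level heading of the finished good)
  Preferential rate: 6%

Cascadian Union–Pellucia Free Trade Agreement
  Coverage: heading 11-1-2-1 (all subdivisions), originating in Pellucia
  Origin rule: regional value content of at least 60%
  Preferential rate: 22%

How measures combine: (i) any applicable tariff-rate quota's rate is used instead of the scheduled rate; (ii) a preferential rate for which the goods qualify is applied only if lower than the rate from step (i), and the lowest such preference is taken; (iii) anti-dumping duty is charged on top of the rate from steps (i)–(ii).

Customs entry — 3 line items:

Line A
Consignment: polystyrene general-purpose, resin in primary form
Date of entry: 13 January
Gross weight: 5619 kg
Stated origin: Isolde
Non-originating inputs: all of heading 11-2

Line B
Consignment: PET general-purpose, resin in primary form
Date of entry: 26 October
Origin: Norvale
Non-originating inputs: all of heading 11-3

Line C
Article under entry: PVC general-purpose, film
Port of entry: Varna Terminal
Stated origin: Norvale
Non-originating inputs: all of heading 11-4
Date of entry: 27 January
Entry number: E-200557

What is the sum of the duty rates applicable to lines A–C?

Line A: polystyrene → 11-1; resin in primary form → 11-1-3; general-purpose → 11-1-3-1. Scheduled 35%. Isolde agreement on 11-4-2-1: 11-1-3-1 not covered. → 35%.
Line B: PET → 11-2; resin in primary form → 11-2-3; general-purpose → 11-2-3-2. Scheduled 8%. Norvale agreement on 11-2: CTH met → 6% available; preferential 6%. → 6%.
Line C: PVC → 11-3; film → 11-3-3; general-purpose → 11-3-3-2. Scheduled 10%. Norvale agreement on 11-2: 11-3-3-2 not covered. → 10%.
Sum: 35% + 6% + 10% = 51%.

51%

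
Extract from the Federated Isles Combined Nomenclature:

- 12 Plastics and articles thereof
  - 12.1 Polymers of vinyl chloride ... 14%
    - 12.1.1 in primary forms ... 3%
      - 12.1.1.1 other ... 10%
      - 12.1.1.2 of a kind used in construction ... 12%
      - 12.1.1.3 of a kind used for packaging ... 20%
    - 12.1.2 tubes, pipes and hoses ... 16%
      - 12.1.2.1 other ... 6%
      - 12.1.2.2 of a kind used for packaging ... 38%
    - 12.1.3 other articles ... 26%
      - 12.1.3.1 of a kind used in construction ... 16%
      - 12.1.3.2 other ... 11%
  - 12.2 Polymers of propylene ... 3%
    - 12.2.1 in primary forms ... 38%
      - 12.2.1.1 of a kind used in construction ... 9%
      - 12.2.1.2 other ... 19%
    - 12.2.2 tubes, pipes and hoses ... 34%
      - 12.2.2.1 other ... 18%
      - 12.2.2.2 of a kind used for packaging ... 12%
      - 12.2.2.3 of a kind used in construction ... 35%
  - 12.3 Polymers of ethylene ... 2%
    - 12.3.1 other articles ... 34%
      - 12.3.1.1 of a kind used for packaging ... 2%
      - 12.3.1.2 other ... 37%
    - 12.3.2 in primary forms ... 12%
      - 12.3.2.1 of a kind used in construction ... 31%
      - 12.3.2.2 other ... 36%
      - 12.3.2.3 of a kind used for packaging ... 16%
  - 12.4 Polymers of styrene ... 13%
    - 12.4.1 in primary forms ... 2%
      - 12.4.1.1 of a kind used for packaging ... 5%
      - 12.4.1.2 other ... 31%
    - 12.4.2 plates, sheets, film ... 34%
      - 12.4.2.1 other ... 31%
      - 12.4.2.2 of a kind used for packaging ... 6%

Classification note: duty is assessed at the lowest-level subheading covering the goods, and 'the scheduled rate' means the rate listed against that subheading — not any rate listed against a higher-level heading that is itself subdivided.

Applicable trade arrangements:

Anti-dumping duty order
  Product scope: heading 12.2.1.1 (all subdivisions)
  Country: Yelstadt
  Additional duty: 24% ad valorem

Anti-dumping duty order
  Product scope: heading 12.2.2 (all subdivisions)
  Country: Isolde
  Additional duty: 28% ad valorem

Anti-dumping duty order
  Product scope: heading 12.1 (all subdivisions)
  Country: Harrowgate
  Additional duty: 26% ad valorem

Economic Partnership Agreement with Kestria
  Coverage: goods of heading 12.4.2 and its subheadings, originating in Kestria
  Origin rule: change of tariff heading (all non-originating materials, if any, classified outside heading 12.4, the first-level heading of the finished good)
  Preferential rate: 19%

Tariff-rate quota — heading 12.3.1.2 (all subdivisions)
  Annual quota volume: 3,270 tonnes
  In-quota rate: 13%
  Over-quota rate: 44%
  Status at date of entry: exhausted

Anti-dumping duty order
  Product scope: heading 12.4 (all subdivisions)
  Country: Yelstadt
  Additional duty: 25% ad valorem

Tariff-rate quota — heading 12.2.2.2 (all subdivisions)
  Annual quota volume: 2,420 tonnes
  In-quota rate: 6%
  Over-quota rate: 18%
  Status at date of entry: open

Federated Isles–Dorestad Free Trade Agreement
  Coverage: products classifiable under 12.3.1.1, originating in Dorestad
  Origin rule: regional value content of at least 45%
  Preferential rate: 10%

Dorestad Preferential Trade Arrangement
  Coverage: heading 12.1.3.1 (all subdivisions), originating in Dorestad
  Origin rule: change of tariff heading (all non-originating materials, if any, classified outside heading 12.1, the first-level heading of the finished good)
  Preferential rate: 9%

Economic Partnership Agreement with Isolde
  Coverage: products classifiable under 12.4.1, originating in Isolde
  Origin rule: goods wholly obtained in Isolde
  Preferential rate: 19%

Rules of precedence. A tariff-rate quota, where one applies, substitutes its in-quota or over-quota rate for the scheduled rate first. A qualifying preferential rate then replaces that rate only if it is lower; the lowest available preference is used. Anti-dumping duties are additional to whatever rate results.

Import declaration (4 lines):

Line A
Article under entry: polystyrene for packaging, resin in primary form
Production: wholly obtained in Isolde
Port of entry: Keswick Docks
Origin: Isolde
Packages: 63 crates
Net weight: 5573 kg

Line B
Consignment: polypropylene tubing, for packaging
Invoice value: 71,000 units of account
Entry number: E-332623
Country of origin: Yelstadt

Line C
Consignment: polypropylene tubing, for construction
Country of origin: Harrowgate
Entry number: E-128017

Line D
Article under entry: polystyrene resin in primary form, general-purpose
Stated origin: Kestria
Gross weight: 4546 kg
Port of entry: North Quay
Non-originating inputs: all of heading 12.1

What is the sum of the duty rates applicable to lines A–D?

77%

Line A: polystyrene → 12.4; resin in primary form → 12.4.1; for packaging → 12.4.1.1. Scheduled 5%. Isolde agreement on 12.4.1: wholly obtained → 19% available; preference 19% not lower than 5% → no reduction. → 5%.
Line B: polypropylene → 12.2; tubing → 12.2.2; for packaging → 12.2.2.2. Scheduled 12%. quota on 12.2.2.2 open → in-quota 6%. → 6%.
Line C: polypropylene → 12.2; tubing → 12.2.2; for construction → 12.2.2.3. Scheduled 35%. No special measure applies. → 35%.
Line D: polystyrene → 12.4; resin in primary form → 12.4.1; general-purpose → 12.4.1.2. Scheduled 31%. Kestria agreement on 12.4.2: 12.4.1.2 not covered. → 31%.
Sum: 5% + 6% + 35% + 31% = 77%.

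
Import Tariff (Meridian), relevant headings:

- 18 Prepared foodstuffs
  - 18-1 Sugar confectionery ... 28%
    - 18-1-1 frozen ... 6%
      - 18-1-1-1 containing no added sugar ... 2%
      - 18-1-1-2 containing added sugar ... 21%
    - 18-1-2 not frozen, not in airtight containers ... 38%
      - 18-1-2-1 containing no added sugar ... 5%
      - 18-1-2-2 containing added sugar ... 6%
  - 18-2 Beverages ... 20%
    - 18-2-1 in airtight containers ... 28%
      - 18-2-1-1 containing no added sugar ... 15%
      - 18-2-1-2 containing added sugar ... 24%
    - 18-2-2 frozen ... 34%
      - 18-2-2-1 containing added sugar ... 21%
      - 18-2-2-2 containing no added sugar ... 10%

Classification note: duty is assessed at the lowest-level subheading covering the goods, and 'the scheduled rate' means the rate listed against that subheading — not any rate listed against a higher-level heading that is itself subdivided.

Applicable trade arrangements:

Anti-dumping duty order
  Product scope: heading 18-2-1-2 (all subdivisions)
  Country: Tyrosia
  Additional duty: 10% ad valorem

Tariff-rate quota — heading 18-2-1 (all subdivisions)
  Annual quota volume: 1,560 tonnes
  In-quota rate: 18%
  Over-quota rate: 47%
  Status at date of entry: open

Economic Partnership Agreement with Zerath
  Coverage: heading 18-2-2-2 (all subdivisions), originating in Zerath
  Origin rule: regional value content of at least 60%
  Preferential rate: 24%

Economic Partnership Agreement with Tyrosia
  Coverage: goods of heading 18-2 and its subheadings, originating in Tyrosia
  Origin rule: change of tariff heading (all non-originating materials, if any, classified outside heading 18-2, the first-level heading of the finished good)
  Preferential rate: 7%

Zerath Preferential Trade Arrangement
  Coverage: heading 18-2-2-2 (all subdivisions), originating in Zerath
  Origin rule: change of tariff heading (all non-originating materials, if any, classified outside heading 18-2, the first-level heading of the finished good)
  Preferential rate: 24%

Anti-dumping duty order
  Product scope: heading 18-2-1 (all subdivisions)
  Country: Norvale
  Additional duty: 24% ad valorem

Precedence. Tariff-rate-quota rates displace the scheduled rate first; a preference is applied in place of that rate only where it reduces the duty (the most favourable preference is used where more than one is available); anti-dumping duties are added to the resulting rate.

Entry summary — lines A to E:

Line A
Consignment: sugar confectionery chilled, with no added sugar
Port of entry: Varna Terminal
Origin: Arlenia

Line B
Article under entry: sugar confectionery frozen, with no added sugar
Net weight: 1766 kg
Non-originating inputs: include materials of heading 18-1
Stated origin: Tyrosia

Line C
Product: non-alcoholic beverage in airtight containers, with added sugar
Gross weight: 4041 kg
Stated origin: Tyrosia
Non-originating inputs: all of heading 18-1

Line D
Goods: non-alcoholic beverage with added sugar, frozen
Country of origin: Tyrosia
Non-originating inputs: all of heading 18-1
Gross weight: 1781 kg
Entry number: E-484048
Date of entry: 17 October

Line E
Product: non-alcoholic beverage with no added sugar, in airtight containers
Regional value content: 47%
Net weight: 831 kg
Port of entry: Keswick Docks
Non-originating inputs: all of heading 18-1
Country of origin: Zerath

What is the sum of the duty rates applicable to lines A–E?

49%

Line A: sugar confectionery → 18-1; chilled → 18-1-2; with no added sugar → 18-1-2-1. Scheduled 5%. No special measure applies. → 5%.
Line B: sugar confectionery → 18-1; frozen → 18-1-1; with no added sugar → 18-1-1-1. Scheduled 2%. Tyrosia agreement on 18-2: 18-1-1-1 not covered. → 2%.
Line C: non-alcoholic beverage → 18-2; in airtight containers → 18-2-1; with added sugar → 18-2-1-2. Scheduled 24%. quota on 18-2-1 open → in-quota 18%; Tyrosia agreement on 18-2: CTH met → 7% available; preferential 7%; anti-dumping (Tyrosia, 18-2-1-2): +10%; total 7% + 10% = 17%. → 17%.
Line D: non-alcoholic beverage → 18-2; frozen → 18-2-2; with added sugar → 18-2-2-1. Scheduled 21%. Tyrosia agreement on 18-2: CTH met → 7% available; preferential 7%. → 7%.
Line E: non-alcoholic beverage → 18-2; in airtight containers → 18-2-1; with no added sugar → 18-2-1-1. Scheduled 15%. quota on 18-2-1 open → in-quota 18%; Zerath agreement on 18-2-2-2: 18-2-1-1 not covered; Zerath agreement on 18-2-2-2: 18-2-1-1 not covered. → 18%.
Sum: 5% + 2% + 17% + 7% + 18% = 49%.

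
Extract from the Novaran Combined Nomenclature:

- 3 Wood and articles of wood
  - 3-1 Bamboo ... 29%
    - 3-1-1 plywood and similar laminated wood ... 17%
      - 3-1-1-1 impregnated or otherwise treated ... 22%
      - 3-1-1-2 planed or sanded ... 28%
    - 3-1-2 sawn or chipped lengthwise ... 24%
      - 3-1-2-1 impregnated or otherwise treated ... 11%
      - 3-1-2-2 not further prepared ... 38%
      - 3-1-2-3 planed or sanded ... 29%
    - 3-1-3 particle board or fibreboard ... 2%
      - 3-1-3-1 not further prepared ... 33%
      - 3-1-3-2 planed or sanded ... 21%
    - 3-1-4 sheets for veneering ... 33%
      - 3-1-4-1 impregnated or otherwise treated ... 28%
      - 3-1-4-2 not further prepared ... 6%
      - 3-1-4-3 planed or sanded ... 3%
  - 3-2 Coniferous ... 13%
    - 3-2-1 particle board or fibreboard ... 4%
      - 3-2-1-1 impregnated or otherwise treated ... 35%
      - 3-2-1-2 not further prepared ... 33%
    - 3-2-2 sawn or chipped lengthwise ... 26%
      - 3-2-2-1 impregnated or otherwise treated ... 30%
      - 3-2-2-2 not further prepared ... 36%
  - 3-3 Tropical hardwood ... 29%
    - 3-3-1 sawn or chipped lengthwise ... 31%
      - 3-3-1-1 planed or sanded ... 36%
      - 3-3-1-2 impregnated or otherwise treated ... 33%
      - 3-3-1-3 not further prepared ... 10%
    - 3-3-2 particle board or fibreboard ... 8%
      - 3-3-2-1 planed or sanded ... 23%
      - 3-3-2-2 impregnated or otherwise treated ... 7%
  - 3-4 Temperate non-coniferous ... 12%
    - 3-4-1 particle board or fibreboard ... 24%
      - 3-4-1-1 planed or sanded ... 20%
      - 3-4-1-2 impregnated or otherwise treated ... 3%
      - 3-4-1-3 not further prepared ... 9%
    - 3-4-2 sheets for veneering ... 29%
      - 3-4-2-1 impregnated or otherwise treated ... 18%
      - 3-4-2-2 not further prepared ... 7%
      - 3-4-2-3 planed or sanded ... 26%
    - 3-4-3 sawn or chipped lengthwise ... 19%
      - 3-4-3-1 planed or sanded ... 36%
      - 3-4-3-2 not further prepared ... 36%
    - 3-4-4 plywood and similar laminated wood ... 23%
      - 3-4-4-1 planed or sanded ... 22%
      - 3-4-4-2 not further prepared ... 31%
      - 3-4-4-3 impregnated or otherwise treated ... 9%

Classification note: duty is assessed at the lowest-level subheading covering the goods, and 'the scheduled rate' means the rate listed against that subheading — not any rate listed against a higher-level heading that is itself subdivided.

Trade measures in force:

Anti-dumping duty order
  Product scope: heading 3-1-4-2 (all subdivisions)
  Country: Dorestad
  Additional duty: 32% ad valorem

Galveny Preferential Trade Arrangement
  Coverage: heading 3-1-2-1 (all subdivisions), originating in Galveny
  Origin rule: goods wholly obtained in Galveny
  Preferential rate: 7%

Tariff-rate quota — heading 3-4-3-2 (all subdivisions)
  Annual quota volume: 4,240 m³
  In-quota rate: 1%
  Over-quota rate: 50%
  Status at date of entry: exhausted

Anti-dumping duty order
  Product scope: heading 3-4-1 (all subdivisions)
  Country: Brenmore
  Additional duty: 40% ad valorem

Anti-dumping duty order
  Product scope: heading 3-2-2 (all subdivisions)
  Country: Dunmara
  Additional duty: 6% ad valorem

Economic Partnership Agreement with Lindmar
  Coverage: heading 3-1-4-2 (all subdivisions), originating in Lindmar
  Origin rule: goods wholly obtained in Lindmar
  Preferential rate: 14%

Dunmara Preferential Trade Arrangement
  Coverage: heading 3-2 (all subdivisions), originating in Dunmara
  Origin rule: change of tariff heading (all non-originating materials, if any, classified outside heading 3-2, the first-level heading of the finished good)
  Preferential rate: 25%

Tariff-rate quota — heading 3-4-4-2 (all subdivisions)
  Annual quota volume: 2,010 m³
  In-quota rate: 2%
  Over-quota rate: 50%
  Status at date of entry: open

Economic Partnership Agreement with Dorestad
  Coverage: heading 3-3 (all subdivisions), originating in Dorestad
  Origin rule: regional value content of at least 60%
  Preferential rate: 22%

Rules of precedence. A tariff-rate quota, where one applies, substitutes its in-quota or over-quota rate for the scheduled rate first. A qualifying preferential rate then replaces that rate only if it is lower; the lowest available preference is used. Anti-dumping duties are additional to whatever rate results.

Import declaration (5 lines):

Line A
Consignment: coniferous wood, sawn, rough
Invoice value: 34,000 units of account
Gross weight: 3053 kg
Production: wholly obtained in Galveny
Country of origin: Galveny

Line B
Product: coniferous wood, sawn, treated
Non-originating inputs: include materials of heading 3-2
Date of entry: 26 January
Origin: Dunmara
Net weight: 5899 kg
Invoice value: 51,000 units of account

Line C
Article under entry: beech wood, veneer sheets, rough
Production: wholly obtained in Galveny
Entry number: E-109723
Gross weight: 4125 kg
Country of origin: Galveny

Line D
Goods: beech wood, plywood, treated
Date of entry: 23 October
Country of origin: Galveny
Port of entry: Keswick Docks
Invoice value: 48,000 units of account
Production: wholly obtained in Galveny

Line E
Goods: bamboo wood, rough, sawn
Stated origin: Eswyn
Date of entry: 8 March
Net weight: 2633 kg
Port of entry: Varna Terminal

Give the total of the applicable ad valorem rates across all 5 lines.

126%

Line A: coniferous → 3-2; sawn → 3-2-2; rough → 3-2-2-2. Scheduled 36%. Galveny agreement on 3-1-2-1: 3-2-2-2 not covered. → 36%.
Line B: coniferous → 3-2; sawn → 3-2-2; treated → 3-2-2-1. Scheduled 30%. Dunmara agreement on 3-2: CTH not met; anti-dumping (Dunmara, 3-2-2): +6%; total 30% + 6% = 36%. → 36%.
Line C: beech → 3-4; veneer sheets → 3-4-2; rough → 3-4-2-2. Scheduled 7%. Galveny agreement on 3-1-2-1: 3-4-2-2 not covered. → 7%.
Line D: beech → 3-4; plywood → 3-4-4; treated → 3-4-4-3. Scheduled 9%. Galveny agreement on 3-1-2-1: 3-4-4-3 not covered. → 9%.
Line E: bamboo → 3-1; sawn → 3-1-2; rough → 3-1-2-2. Scheduled 38%. No special measure applies. → 38%.
Sum: 36% + 36% + 7% + 9% + 38% = 126%.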